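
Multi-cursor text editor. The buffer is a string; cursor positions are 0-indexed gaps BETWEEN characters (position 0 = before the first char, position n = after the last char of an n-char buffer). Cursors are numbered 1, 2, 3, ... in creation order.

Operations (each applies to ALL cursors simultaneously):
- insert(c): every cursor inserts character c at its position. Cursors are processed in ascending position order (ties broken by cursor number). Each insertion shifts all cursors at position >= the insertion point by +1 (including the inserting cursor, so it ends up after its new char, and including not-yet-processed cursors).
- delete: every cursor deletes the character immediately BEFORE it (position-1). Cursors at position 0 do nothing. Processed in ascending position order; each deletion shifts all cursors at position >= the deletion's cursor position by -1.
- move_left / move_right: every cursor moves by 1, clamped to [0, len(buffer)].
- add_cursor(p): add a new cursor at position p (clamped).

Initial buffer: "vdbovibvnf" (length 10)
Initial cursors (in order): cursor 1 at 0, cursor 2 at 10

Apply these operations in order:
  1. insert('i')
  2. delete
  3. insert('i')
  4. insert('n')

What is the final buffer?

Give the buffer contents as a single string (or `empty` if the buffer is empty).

Answer: invdbovibvnfin

Derivation:
After op 1 (insert('i')): buffer="ivdbovibvnfi" (len 12), cursors c1@1 c2@12, authorship 1..........2
After op 2 (delete): buffer="vdbovibvnf" (len 10), cursors c1@0 c2@10, authorship ..........
After op 3 (insert('i')): buffer="ivdbovibvnfi" (len 12), cursors c1@1 c2@12, authorship 1..........2
After op 4 (insert('n')): buffer="invdbovibvnfin" (len 14), cursors c1@2 c2@14, authorship 11..........22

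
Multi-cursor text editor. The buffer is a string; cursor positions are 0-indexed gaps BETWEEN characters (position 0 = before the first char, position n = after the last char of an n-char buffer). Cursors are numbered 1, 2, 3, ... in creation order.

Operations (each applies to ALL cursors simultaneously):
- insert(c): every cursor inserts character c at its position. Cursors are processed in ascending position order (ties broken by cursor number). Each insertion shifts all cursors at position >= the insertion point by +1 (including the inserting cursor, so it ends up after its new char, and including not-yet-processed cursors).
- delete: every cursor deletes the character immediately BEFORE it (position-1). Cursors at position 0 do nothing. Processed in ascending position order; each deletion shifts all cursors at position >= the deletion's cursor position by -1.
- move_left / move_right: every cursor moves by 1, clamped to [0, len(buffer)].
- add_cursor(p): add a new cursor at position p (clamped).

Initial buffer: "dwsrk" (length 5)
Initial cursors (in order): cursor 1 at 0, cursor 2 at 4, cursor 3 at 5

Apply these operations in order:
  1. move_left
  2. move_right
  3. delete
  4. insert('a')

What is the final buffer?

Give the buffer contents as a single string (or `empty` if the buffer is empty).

After op 1 (move_left): buffer="dwsrk" (len 5), cursors c1@0 c2@3 c3@4, authorship .....
After op 2 (move_right): buffer="dwsrk" (len 5), cursors c1@1 c2@4 c3@5, authorship .....
After op 3 (delete): buffer="ws" (len 2), cursors c1@0 c2@2 c3@2, authorship ..
After op 4 (insert('a')): buffer="awsaa" (len 5), cursors c1@1 c2@5 c3@5, authorship 1..23

Answer: awsaa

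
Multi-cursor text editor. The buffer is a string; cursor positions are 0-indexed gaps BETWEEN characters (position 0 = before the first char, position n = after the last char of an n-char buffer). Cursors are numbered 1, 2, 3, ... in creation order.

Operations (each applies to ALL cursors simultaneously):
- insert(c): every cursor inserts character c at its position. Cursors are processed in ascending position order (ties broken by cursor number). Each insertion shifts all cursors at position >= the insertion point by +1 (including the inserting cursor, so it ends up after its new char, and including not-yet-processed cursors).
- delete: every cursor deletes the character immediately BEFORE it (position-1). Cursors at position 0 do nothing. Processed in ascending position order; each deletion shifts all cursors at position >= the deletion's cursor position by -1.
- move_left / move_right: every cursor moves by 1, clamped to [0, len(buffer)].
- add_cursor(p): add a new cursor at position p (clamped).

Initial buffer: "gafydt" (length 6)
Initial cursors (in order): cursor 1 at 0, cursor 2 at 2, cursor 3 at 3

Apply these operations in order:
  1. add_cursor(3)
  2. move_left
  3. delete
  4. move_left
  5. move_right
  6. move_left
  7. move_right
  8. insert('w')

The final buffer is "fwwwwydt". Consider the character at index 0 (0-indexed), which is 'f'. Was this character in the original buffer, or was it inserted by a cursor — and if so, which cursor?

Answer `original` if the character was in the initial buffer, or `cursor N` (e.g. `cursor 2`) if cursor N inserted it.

Answer: original

Derivation:
After op 1 (add_cursor(3)): buffer="gafydt" (len 6), cursors c1@0 c2@2 c3@3 c4@3, authorship ......
After op 2 (move_left): buffer="gafydt" (len 6), cursors c1@0 c2@1 c3@2 c4@2, authorship ......
After op 3 (delete): buffer="fydt" (len 4), cursors c1@0 c2@0 c3@0 c4@0, authorship ....
After op 4 (move_left): buffer="fydt" (len 4), cursors c1@0 c2@0 c3@0 c4@0, authorship ....
After op 5 (move_right): buffer="fydt" (len 4), cursors c1@1 c2@1 c3@1 c4@1, authorship ....
After op 6 (move_left): buffer="fydt" (len 4), cursors c1@0 c2@0 c3@0 c4@0, authorship ....
After op 7 (move_right): buffer="fydt" (len 4), cursors c1@1 c2@1 c3@1 c4@1, authorship ....
After op 8 (insert('w')): buffer="fwwwwydt" (len 8), cursors c1@5 c2@5 c3@5 c4@5, authorship .1234...
Authorship (.=original, N=cursor N): . 1 2 3 4 . . .
Index 0: author = original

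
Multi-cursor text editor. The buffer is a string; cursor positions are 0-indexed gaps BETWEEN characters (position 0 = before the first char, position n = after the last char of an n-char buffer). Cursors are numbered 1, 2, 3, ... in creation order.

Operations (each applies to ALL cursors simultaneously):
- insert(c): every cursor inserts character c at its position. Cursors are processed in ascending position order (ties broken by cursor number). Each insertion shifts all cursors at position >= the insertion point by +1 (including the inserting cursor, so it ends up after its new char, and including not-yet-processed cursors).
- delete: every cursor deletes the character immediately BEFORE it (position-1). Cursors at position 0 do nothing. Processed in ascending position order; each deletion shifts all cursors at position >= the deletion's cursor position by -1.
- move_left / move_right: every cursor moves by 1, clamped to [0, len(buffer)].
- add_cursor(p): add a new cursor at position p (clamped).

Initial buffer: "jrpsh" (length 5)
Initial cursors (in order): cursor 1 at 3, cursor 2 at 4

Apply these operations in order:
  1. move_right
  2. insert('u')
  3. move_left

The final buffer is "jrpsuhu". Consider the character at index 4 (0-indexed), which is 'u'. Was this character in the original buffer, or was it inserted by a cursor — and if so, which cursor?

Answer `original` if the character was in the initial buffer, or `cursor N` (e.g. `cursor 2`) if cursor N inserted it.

After op 1 (move_right): buffer="jrpsh" (len 5), cursors c1@4 c2@5, authorship .....
After op 2 (insert('u')): buffer="jrpsuhu" (len 7), cursors c1@5 c2@7, authorship ....1.2
After op 3 (move_left): buffer="jrpsuhu" (len 7), cursors c1@4 c2@6, authorship ....1.2
Authorship (.=original, N=cursor N): . . . . 1 . 2
Index 4: author = 1

Answer: cursor 1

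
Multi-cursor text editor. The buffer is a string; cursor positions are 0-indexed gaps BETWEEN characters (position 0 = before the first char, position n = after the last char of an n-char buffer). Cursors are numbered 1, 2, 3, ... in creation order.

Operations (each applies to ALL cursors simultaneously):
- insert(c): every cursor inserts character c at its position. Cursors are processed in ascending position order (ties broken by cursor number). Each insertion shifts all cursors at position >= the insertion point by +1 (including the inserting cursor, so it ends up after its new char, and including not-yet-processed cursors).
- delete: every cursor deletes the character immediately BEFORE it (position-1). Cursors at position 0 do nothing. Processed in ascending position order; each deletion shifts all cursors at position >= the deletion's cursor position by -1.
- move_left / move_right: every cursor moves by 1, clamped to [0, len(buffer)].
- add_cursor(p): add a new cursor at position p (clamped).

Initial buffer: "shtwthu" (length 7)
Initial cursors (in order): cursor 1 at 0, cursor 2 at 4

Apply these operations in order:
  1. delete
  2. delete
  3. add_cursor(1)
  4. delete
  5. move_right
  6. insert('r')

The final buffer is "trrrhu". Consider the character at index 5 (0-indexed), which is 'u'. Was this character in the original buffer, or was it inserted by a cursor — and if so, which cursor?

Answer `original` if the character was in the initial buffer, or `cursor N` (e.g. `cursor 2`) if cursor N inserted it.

Answer: original

Derivation:
After op 1 (delete): buffer="shtthu" (len 6), cursors c1@0 c2@3, authorship ......
After op 2 (delete): buffer="shthu" (len 5), cursors c1@0 c2@2, authorship .....
After op 3 (add_cursor(1)): buffer="shthu" (len 5), cursors c1@0 c3@1 c2@2, authorship .....
After op 4 (delete): buffer="thu" (len 3), cursors c1@0 c2@0 c3@0, authorship ...
After op 5 (move_right): buffer="thu" (len 3), cursors c1@1 c2@1 c3@1, authorship ...
After op 6 (insert('r')): buffer="trrrhu" (len 6), cursors c1@4 c2@4 c3@4, authorship .123..
Authorship (.=original, N=cursor N): . 1 2 3 . .
Index 5: author = original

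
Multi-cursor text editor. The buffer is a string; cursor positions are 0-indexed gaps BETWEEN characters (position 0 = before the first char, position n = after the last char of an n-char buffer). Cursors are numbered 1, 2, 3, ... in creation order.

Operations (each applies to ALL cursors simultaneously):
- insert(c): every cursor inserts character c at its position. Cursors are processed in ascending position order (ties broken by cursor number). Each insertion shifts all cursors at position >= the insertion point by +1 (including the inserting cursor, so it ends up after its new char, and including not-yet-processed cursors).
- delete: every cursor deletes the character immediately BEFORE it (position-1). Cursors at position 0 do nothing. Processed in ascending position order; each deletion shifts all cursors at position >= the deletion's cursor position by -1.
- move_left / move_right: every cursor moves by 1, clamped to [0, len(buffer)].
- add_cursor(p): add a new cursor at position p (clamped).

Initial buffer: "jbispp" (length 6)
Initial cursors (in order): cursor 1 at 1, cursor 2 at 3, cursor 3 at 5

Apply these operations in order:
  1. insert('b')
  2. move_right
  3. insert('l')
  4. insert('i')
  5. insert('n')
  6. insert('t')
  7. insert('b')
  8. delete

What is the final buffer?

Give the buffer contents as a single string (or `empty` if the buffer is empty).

After op 1 (insert('b')): buffer="jbbibspbp" (len 9), cursors c1@2 c2@5 c3@8, authorship .1..2..3.
After op 2 (move_right): buffer="jbbibspbp" (len 9), cursors c1@3 c2@6 c3@9, authorship .1..2..3.
After op 3 (insert('l')): buffer="jbblibslpbpl" (len 12), cursors c1@4 c2@8 c3@12, authorship .1.1.2.2.3.3
After op 4 (insert('i')): buffer="jbbliibslipbpli" (len 15), cursors c1@5 c2@10 c3@15, authorship .1.11.2.22.3.33
After op 5 (insert('n')): buffer="jbblinibslinpbplin" (len 18), cursors c1@6 c2@12 c3@18, authorship .1.111.2.222.3.333
After op 6 (insert('t')): buffer="jbblintibslintpbplint" (len 21), cursors c1@7 c2@14 c3@21, authorship .1.1111.2.2222.3.3333
After op 7 (insert('b')): buffer="jbblintbibslintbpbplintb" (len 24), cursors c1@8 c2@16 c3@24, authorship .1.11111.2.22222.3.33333
After op 8 (delete): buffer="jbblintibslintpbplint" (len 21), cursors c1@7 c2@14 c3@21, authorship .1.1111.2.2222.3.3333

Answer: jbblintibslintpbplint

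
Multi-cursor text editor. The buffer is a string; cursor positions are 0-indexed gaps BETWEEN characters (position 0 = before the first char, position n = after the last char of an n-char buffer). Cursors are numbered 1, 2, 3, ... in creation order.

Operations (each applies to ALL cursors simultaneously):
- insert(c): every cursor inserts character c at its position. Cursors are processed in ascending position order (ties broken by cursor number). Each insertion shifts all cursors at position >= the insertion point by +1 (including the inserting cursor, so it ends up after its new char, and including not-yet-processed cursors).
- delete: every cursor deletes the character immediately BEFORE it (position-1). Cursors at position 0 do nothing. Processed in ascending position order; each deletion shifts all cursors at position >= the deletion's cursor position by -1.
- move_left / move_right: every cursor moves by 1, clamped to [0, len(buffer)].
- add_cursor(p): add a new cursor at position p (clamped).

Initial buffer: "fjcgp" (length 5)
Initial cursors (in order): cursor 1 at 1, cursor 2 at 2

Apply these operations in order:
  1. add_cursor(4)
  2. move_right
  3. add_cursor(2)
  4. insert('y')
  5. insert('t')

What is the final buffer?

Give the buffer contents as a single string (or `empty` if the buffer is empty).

Answer: fjyyttcytgpyt

Derivation:
After op 1 (add_cursor(4)): buffer="fjcgp" (len 5), cursors c1@1 c2@2 c3@4, authorship .....
After op 2 (move_right): buffer="fjcgp" (len 5), cursors c1@2 c2@3 c3@5, authorship .....
After op 3 (add_cursor(2)): buffer="fjcgp" (len 5), cursors c1@2 c4@2 c2@3 c3@5, authorship .....
After op 4 (insert('y')): buffer="fjyycygpy" (len 9), cursors c1@4 c4@4 c2@6 c3@9, authorship ..14.2..3
After op 5 (insert('t')): buffer="fjyyttcytgpyt" (len 13), cursors c1@6 c4@6 c2@9 c3@13, authorship ..1414.22..33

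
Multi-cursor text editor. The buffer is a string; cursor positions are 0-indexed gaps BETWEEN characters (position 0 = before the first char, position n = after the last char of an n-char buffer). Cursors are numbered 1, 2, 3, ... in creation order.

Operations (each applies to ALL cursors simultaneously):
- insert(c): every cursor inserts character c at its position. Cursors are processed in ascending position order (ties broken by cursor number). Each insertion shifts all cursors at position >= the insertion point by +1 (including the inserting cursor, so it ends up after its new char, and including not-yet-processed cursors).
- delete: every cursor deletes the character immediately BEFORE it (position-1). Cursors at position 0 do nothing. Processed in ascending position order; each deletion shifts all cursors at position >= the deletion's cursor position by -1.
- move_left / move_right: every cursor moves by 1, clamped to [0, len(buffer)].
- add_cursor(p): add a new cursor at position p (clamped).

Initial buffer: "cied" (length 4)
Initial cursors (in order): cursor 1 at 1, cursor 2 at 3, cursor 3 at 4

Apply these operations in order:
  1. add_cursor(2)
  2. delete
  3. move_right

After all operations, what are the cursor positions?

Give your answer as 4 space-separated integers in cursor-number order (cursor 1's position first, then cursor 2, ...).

After op 1 (add_cursor(2)): buffer="cied" (len 4), cursors c1@1 c4@2 c2@3 c3@4, authorship ....
After op 2 (delete): buffer="" (len 0), cursors c1@0 c2@0 c3@0 c4@0, authorship 
After op 3 (move_right): buffer="" (len 0), cursors c1@0 c2@0 c3@0 c4@0, authorship 

Answer: 0 0 0 0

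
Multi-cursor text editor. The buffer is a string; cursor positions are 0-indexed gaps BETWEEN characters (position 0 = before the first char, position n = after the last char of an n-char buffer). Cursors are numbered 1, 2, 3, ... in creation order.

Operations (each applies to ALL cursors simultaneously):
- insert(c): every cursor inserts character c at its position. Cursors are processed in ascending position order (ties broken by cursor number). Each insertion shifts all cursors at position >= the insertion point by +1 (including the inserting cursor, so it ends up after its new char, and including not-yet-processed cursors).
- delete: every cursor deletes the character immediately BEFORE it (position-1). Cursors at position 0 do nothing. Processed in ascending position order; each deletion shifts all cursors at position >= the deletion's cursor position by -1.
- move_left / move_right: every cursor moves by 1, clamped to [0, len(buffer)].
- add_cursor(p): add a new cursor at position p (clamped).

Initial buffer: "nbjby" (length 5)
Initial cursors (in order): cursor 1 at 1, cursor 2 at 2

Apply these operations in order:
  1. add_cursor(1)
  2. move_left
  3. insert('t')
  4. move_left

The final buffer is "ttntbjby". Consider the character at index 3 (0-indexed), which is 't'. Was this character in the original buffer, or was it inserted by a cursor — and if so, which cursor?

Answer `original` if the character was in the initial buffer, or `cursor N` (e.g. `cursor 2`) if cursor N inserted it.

After op 1 (add_cursor(1)): buffer="nbjby" (len 5), cursors c1@1 c3@1 c2@2, authorship .....
After op 2 (move_left): buffer="nbjby" (len 5), cursors c1@0 c3@0 c2@1, authorship .....
After op 3 (insert('t')): buffer="ttntbjby" (len 8), cursors c1@2 c3@2 c2@4, authorship 13.2....
After op 4 (move_left): buffer="ttntbjby" (len 8), cursors c1@1 c3@1 c2@3, authorship 13.2....
Authorship (.=original, N=cursor N): 1 3 . 2 . . . .
Index 3: author = 2

Answer: cursor 2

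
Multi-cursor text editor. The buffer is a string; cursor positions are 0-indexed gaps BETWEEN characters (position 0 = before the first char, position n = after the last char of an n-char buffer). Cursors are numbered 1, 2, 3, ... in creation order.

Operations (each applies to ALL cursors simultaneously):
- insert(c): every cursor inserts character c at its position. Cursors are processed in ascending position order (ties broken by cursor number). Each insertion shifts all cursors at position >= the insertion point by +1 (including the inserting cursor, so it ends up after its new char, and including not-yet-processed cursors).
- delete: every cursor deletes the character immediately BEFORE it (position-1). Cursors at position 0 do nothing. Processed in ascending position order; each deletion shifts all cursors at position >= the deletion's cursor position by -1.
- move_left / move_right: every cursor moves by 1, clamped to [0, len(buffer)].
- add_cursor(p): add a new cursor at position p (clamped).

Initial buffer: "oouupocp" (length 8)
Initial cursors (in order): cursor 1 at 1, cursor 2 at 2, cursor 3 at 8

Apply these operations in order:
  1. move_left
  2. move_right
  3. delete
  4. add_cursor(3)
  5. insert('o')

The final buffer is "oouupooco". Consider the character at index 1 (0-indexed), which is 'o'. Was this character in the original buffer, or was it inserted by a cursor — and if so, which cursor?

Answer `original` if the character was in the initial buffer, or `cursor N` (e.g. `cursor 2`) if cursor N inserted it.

After op 1 (move_left): buffer="oouupocp" (len 8), cursors c1@0 c2@1 c3@7, authorship ........
After op 2 (move_right): buffer="oouupocp" (len 8), cursors c1@1 c2@2 c3@8, authorship ........
After op 3 (delete): buffer="uupoc" (len 5), cursors c1@0 c2@0 c3@5, authorship .....
After op 4 (add_cursor(3)): buffer="uupoc" (len 5), cursors c1@0 c2@0 c4@3 c3@5, authorship .....
After op 5 (insert('o')): buffer="oouupooco" (len 9), cursors c1@2 c2@2 c4@6 c3@9, authorship 12...4..3
Authorship (.=original, N=cursor N): 1 2 . . . 4 . . 3
Index 1: author = 2

Answer: cursor 2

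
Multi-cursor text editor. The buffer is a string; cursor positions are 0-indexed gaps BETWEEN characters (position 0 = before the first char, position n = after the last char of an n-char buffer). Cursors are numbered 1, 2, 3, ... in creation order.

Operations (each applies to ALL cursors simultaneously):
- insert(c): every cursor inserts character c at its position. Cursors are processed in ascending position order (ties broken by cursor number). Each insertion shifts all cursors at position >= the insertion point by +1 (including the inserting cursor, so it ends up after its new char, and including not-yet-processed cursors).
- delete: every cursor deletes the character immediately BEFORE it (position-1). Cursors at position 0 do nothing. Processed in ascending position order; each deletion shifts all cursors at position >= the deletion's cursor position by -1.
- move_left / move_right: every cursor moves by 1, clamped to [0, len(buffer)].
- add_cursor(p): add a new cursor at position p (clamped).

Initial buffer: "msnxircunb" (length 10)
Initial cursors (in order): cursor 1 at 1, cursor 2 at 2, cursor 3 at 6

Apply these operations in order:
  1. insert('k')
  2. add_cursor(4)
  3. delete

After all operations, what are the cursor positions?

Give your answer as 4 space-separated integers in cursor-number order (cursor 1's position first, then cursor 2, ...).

Answer: 1 1 5 1

Derivation:
After op 1 (insert('k')): buffer="mksknxirkcunb" (len 13), cursors c1@2 c2@4 c3@9, authorship .1.2....3....
After op 2 (add_cursor(4)): buffer="mksknxirkcunb" (len 13), cursors c1@2 c2@4 c4@4 c3@9, authorship .1.2....3....
After op 3 (delete): buffer="mnxircunb" (len 9), cursors c1@1 c2@1 c4@1 c3@5, authorship .........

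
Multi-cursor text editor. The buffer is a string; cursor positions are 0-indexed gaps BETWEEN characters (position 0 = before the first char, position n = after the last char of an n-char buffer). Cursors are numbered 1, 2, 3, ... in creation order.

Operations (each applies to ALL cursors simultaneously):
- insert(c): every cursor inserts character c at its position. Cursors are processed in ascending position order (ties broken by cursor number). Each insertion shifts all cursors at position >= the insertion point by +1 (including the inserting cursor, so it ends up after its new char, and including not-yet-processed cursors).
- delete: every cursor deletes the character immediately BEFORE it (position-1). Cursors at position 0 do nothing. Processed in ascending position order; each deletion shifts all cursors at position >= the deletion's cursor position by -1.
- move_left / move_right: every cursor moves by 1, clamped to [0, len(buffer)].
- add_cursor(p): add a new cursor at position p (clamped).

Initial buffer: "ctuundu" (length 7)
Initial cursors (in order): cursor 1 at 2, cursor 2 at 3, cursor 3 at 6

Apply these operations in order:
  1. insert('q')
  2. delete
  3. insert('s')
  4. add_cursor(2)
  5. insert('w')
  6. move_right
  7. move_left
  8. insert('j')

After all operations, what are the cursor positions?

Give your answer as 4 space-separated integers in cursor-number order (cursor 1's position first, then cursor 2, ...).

After op 1 (insert('q')): buffer="ctququndqu" (len 10), cursors c1@3 c2@5 c3@9, authorship ..1.2...3.
After op 2 (delete): buffer="ctuundu" (len 7), cursors c1@2 c2@3 c3@6, authorship .......
After op 3 (insert('s')): buffer="ctsusundsu" (len 10), cursors c1@3 c2@5 c3@9, authorship ..1.2...3.
After op 4 (add_cursor(2)): buffer="ctsusundsu" (len 10), cursors c4@2 c1@3 c2@5 c3@9, authorship ..1.2...3.
After op 5 (insert('w')): buffer="ctwswuswundswu" (len 14), cursors c4@3 c1@5 c2@8 c3@13, authorship ..411.22...33.
After op 6 (move_right): buffer="ctwswuswundswu" (len 14), cursors c4@4 c1@6 c2@9 c3@14, authorship ..411.22...33.
After op 7 (move_left): buffer="ctwswuswundswu" (len 14), cursors c4@3 c1@5 c2@8 c3@13, authorship ..411.22...33.
After op 8 (insert('j')): buffer="ctwjswjuswjundswju" (len 18), cursors c4@4 c1@7 c2@11 c3@17, authorship ..44111.222...333.

Answer: 7 11 17 4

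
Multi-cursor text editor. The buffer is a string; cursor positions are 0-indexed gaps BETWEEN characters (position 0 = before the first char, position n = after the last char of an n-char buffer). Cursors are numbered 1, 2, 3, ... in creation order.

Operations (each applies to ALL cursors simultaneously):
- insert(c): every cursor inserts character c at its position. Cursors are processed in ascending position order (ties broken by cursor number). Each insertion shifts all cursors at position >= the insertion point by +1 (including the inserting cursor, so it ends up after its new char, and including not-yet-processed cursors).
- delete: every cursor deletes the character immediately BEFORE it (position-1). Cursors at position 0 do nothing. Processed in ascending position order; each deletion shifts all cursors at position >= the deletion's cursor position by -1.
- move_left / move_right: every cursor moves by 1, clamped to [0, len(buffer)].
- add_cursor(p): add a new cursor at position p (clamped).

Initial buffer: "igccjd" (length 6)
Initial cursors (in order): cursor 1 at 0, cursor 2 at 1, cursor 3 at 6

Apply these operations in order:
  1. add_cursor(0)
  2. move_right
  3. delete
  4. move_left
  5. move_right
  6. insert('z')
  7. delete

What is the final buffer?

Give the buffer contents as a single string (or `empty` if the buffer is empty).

Answer: ccj

Derivation:
After op 1 (add_cursor(0)): buffer="igccjd" (len 6), cursors c1@0 c4@0 c2@1 c3@6, authorship ......
After op 2 (move_right): buffer="igccjd" (len 6), cursors c1@1 c4@1 c2@2 c3@6, authorship ......
After op 3 (delete): buffer="ccj" (len 3), cursors c1@0 c2@0 c4@0 c3@3, authorship ...
After op 4 (move_left): buffer="ccj" (len 3), cursors c1@0 c2@0 c4@0 c3@2, authorship ...
After op 5 (move_right): buffer="ccj" (len 3), cursors c1@1 c2@1 c4@1 c3@3, authorship ...
After op 6 (insert('z')): buffer="czzzcjz" (len 7), cursors c1@4 c2@4 c4@4 c3@7, authorship .124..3
After op 7 (delete): buffer="ccj" (len 3), cursors c1@1 c2@1 c4@1 c3@3, authorship ...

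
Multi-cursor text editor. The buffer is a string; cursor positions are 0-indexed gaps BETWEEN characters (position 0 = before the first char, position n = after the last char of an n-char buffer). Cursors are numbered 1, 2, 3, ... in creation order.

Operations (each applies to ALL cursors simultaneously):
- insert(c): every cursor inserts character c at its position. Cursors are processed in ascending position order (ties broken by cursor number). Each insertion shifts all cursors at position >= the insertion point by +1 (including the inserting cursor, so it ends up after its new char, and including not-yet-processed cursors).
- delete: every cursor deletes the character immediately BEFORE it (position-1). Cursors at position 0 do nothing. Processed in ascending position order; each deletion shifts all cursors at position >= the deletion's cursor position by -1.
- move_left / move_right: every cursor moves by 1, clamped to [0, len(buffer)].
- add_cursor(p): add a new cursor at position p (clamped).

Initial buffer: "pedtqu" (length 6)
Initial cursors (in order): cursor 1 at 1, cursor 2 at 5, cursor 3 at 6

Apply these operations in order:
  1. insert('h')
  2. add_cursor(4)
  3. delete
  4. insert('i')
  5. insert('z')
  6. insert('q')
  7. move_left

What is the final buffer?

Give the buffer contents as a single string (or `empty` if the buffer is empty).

After op 1 (insert('h')): buffer="phedtqhuh" (len 9), cursors c1@2 c2@7 c3@9, authorship .1....2.3
After op 2 (add_cursor(4)): buffer="phedtqhuh" (len 9), cursors c1@2 c4@4 c2@7 c3@9, authorship .1....2.3
After op 3 (delete): buffer="petqu" (len 5), cursors c1@1 c4@2 c2@4 c3@5, authorship .....
After op 4 (insert('i')): buffer="pieitqiui" (len 9), cursors c1@2 c4@4 c2@7 c3@9, authorship .1.4..2.3
After op 5 (insert('z')): buffer="pizeiztqizuiz" (len 13), cursors c1@3 c4@6 c2@10 c3@13, authorship .11.44..22.33
After op 6 (insert('q')): buffer="pizqeizqtqizquizq" (len 17), cursors c1@4 c4@8 c2@13 c3@17, authorship .111.444..222.333
After op 7 (move_left): buffer="pizqeizqtqizquizq" (len 17), cursors c1@3 c4@7 c2@12 c3@16, authorship .111.444..222.333

Answer: pizqeizqtqizquizq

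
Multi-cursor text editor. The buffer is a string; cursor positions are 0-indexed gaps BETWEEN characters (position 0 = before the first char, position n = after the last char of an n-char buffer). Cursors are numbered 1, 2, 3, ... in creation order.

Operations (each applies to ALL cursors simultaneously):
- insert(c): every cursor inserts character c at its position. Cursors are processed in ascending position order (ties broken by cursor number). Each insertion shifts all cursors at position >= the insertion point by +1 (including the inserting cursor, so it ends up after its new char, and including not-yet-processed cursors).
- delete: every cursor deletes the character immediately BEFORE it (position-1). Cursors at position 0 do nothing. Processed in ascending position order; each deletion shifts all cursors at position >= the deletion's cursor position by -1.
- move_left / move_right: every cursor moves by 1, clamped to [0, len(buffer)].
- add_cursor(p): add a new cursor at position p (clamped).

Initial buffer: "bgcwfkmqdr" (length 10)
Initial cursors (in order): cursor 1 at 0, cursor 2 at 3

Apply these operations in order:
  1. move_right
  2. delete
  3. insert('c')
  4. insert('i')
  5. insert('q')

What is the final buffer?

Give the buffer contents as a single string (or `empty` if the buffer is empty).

Answer: ciqgcciqfkmqdr

Derivation:
After op 1 (move_right): buffer="bgcwfkmqdr" (len 10), cursors c1@1 c2@4, authorship ..........
After op 2 (delete): buffer="gcfkmqdr" (len 8), cursors c1@0 c2@2, authorship ........
After op 3 (insert('c')): buffer="cgccfkmqdr" (len 10), cursors c1@1 c2@4, authorship 1..2......
After op 4 (insert('i')): buffer="cigccifkmqdr" (len 12), cursors c1@2 c2@6, authorship 11..22......
After op 5 (insert('q')): buffer="ciqgcciqfkmqdr" (len 14), cursors c1@3 c2@8, authorship 111..222......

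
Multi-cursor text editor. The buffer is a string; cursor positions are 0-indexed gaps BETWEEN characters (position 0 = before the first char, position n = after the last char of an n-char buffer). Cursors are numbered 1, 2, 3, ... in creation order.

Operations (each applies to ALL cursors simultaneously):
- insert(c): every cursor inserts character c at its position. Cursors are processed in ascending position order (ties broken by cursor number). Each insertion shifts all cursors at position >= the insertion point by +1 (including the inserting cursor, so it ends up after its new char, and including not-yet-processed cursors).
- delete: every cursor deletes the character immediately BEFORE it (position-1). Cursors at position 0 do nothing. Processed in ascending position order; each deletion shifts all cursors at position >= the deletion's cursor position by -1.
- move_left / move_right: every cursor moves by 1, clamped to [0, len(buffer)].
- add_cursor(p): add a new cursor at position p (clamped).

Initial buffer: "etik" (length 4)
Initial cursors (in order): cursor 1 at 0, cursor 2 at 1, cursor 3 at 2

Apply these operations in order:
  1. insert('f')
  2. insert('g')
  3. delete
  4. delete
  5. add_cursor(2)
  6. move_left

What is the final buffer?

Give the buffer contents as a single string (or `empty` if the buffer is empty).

After op 1 (insert('f')): buffer="feftfik" (len 7), cursors c1@1 c2@3 c3@5, authorship 1.2.3..
After op 2 (insert('g')): buffer="fgefgtfgik" (len 10), cursors c1@2 c2@5 c3@8, authorship 11.22.33..
After op 3 (delete): buffer="feftfik" (len 7), cursors c1@1 c2@3 c3@5, authorship 1.2.3..
After op 4 (delete): buffer="etik" (len 4), cursors c1@0 c2@1 c3@2, authorship ....
After op 5 (add_cursor(2)): buffer="etik" (len 4), cursors c1@0 c2@1 c3@2 c4@2, authorship ....
After op 6 (move_left): buffer="etik" (len 4), cursors c1@0 c2@0 c3@1 c4@1, authorship ....

Answer: etik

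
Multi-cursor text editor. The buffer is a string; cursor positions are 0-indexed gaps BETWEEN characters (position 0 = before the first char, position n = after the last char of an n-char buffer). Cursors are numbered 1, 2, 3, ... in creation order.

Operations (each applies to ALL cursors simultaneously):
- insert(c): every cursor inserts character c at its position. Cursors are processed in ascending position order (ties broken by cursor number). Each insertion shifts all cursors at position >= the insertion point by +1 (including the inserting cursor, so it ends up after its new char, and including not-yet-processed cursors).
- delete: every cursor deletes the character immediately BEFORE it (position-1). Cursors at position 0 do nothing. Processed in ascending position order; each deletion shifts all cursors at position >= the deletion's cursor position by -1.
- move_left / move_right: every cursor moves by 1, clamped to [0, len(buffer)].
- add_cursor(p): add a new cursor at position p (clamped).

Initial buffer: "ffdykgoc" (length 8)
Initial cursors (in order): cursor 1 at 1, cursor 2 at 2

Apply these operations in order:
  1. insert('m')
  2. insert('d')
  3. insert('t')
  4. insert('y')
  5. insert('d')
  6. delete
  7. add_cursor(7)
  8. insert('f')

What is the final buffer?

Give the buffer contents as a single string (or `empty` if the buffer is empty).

Answer: fmdtyffmfdtyfdykgoc

Derivation:
After op 1 (insert('m')): buffer="fmfmdykgoc" (len 10), cursors c1@2 c2@4, authorship .1.2......
After op 2 (insert('d')): buffer="fmdfmddykgoc" (len 12), cursors c1@3 c2@6, authorship .11.22......
After op 3 (insert('t')): buffer="fmdtfmdtdykgoc" (len 14), cursors c1@4 c2@8, authorship .111.222......
After op 4 (insert('y')): buffer="fmdtyfmdtydykgoc" (len 16), cursors c1@5 c2@10, authorship .1111.2222......
After op 5 (insert('d')): buffer="fmdtydfmdtyddykgoc" (len 18), cursors c1@6 c2@12, authorship .11111.22222......
After op 6 (delete): buffer="fmdtyfmdtydykgoc" (len 16), cursors c1@5 c2@10, authorship .1111.2222......
After op 7 (add_cursor(7)): buffer="fmdtyfmdtydykgoc" (len 16), cursors c1@5 c3@7 c2@10, authorship .1111.2222......
After op 8 (insert('f')): buffer="fmdtyffmfdtyfdykgoc" (len 19), cursors c1@6 c3@9 c2@13, authorship .11111.232222......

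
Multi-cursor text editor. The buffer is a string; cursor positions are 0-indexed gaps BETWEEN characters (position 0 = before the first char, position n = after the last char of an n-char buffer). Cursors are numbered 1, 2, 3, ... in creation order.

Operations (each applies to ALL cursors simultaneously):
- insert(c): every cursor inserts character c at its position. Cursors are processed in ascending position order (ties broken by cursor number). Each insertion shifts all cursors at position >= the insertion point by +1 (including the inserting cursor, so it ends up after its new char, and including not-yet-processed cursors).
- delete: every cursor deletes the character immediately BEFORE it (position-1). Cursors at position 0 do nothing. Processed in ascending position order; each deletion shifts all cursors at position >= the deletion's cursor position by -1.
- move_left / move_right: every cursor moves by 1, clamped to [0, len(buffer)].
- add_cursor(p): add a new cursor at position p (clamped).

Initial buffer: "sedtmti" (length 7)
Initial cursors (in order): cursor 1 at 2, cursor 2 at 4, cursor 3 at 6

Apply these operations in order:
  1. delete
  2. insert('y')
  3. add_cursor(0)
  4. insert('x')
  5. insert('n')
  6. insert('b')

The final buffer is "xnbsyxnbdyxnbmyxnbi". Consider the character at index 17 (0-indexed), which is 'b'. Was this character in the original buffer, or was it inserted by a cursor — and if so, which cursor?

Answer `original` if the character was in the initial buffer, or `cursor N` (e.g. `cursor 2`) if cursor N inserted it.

After op 1 (delete): buffer="sdmi" (len 4), cursors c1@1 c2@2 c3@3, authorship ....
After op 2 (insert('y')): buffer="sydymyi" (len 7), cursors c1@2 c2@4 c3@6, authorship .1.2.3.
After op 3 (add_cursor(0)): buffer="sydymyi" (len 7), cursors c4@0 c1@2 c2@4 c3@6, authorship .1.2.3.
After op 4 (insert('x')): buffer="xsyxdyxmyxi" (len 11), cursors c4@1 c1@4 c2@7 c3@10, authorship 4.11.22.33.
After op 5 (insert('n')): buffer="xnsyxndyxnmyxni" (len 15), cursors c4@2 c1@6 c2@10 c3@14, authorship 44.111.222.333.
After op 6 (insert('b')): buffer="xnbsyxnbdyxnbmyxnbi" (len 19), cursors c4@3 c1@8 c2@13 c3@18, authorship 444.1111.2222.3333.
Authorship (.=original, N=cursor N): 4 4 4 . 1 1 1 1 . 2 2 2 2 . 3 3 3 3 .
Index 17: author = 3

Answer: cursor 3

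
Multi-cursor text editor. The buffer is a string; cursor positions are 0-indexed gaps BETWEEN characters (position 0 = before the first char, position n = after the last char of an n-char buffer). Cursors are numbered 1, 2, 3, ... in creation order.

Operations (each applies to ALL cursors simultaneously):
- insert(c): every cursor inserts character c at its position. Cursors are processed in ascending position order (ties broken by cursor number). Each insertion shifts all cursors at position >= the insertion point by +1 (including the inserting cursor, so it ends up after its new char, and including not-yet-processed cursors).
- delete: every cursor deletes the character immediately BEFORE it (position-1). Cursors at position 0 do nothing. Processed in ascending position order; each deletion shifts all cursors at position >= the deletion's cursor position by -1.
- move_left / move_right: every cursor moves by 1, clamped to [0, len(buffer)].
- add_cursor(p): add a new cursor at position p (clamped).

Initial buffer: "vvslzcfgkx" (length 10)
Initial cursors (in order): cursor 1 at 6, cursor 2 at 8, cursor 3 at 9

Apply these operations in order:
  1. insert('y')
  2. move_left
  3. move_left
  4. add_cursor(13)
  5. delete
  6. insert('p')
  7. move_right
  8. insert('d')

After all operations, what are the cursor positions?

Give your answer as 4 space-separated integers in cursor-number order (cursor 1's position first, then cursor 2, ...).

Answer: 7 11 14 17

Derivation:
After op 1 (insert('y')): buffer="vvslzcyfgykyx" (len 13), cursors c1@7 c2@10 c3@12, authorship ......1..2.3.
After op 2 (move_left): buffer="vvslzcyfgykyx" (len 13), cursors c1@6 c2@9 c3@11, authorship ......1..2.3.
After op 3 (move_left): buffer="vvslzcyfgykyx" (len 13), cursors c1@5 c2@8 c3@10, authorship ......1..2.3.
After op 4 (add_cursor(13)): buffer="vvslzcyfgykyx" (len 13), cursors c1@5 c2@8 c3@10 c4@13, authorship ......1..2.3.
After op 5 (delete): buffer="vvslcygky" (len 9), cursors c1@4 c2@6 c3@7 c4@9, authorship .....1..3
After op 6 (insert('p')): buffer="vvslpcypgpkyp" (len 13), cursors c1@5 c2@8 c3@10 c4@13, authorship ....1.12.3.34
After op 7 (move_right): buffer="vvslpcypgpkyp" (len 13), cursors c1@6 c2@9 c3@11 c4@13, authorship ....1.12.3.34
After op 8 (insert('d')): buffer="vvslpcdypgdpkdypd" (len 17), cursors c1@7 c2@11 c3@14 c4@17, authorship ....1.112.23.3344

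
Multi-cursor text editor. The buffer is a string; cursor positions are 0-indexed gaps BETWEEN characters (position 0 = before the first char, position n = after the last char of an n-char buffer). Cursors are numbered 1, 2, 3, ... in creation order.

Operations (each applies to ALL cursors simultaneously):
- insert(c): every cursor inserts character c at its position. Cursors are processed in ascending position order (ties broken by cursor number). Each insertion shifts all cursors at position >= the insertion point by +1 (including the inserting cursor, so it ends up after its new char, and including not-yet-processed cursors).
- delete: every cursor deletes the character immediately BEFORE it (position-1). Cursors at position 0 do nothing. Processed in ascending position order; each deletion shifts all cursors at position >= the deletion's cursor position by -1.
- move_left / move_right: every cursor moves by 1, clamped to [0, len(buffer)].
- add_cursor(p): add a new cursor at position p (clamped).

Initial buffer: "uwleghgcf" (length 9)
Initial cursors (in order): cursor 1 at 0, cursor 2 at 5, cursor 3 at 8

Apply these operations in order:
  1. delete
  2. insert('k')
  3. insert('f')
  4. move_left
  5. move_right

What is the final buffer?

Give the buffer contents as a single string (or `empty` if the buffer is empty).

After op 1 (delete): buffer="uwlehgf" (len 7), cursors c1@0 c2@4 c3@6, authorship .......
After op 2 (insert('k')): buffer="kuwlekhgkf" (len 10), cursors c1@1 c2@6 c3@9, authorship 1....2..3.
After op 3 (insert('f')): buffer="kfuwlekfhgkff" (len 13), cursors c1@2 c2@8 c3@12, authorship 11....22..33.
After op 4 (move_left): buffer="kfuwlekfhgkff" (len 13), cursors c1@1 c2@7 c3@11, authorship 11....22..33.
After op 5 (move_right): buffer="kfuwlekfhgkff" (len 13), cursors c1@2 c2@8 c3@12, authorship 11....22..33.

Answer: kfuwlekfhgkff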